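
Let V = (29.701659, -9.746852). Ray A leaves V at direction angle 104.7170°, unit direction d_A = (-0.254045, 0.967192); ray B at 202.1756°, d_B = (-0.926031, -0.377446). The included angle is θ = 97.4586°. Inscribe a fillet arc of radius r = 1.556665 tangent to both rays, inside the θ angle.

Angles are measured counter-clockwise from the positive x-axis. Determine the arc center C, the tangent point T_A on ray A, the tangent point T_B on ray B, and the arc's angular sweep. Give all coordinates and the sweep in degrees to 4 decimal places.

bisector direction at 153.4463° = (-0.894516,0.447036)
center distance |VC| = r/sin(θ/2) = 1.556665/sin(48.7293°) = 2.071131
C = V + |VC|·bis = (27.8490,-8.8210)
T_A = V + ((C−V)·d_A)·d_A = V + 1.3662·d_A = (29.3546,-8.4255)
T_B = V + ((C−V)·d_B)·d_B = V + 1.3662·d_B = (28.4366,-10.2625)
sweep = 180° − θ = 82.5414°

center=(27.8490,-8.8210) T_A=(29.3546,-8.4255) T_B=(28.4366,-10.2625) sweep=82.5414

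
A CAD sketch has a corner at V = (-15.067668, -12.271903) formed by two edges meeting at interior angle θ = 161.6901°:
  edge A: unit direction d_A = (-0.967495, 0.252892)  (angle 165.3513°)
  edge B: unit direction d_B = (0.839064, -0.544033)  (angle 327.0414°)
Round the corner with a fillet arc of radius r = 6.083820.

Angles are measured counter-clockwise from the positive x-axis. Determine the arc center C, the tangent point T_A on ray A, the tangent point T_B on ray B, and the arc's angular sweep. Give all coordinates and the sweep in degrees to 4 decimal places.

bisector direction at 246.1964° = (-0.403604,-0.914934)
center distance |VC| = r/sin(θ/2) = 6.083820/sin(80.8451°) = 6.162318
C = V + |VC|·bis = (-17.5548,-17.9100)
T_A = V + ((C−V)·d_A)·d_A = V + 0.9805·d_A = (-16.0163,-12.0240)
T_B = V + ((C−V)·d_B)·d_B = V + 0.9805·d_B = (-14.2450,-12.8053)
sweep = 180° − θ = 18.3099°

center=(-17.5548,-17.9100) T_A=(-16.0163,-12.0240) T_B=(-14.2450,-12.8053) sweep=18.3099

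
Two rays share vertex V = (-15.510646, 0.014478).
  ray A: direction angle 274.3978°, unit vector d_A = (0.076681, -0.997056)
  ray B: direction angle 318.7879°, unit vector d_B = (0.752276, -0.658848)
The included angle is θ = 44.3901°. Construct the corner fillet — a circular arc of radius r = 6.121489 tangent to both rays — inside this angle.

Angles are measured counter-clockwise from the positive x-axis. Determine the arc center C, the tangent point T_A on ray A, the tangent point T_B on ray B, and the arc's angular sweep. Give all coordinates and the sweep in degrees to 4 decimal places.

center=(-8.2567,-14.4759) T_A=(-14.3601,-14.9453) T_B=(-4.2235,-9.8709) sweep=135.6099

bisector direction at 296.5929° = (0.447648,-0.894210)
center distance |VC| = r/sin(θ/2) = 6.121489/sin(22.1950°) = 16.204670
C = V + |VC|·bis = (-8.2567,-14.4759)
T_A = V + ((C−V)·d_A)·d_A = V + 15.0040·d_A = (-14.3601,-14.9453)
T_B = V + ((C−V)·d_B)·d_B = V + 15.0040·d_B = (-4.2235,-9.8709)
sweep = 180° − θ = 135.6099°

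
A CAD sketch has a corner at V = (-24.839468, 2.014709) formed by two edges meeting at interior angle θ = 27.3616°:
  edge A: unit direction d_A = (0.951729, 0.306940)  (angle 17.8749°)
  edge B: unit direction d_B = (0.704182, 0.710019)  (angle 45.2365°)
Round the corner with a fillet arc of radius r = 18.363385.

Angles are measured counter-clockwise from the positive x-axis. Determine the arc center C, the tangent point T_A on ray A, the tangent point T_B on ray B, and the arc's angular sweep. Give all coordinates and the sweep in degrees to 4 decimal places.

bisector direction at 31.5557° = (0.852132,0.523327)
center distance |VC| = r/sin(θ/2) = 18.363385/sin(13.6808°) = 77.642324
C = V + |VC|·bis = (41.3220,42.6470)
T_A = V + ((C−V)·d_A)·d_A = V + 75.4395·d_A = (46.9585,25.1701)
T_B = V + ((C−V)·d_B)·d_B = V + 75.4395·d_B = (28.2837,55.5782)
sweep = 180° − θ = 152.6384°

center=(41.3220,42.6470) T_A=(46.9585,25.1701) T_B=(28.2837,55.5782) sweep=152.6384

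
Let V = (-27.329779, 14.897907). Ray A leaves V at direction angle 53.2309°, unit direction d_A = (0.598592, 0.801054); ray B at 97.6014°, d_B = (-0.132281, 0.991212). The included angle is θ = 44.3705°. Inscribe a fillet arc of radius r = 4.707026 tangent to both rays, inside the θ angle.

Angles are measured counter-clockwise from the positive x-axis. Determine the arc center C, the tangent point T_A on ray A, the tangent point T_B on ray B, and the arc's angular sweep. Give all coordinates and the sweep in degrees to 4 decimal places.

bisector direction at 75.4162° = (0.251797,0.967780)
center distance |VC| = r/sin(θ/2) = 4.707026/sin(22.1852°) = 12.465561
C = V + |VC|·bis = (-24.1910,26.9618)
T_A = V + ((C−V)·d_A)·d_A = V + 11.5427·d_A = (-20.4204,24.1442)
T_B = V + ((C−V)·d_B)·d_B = V + 11.5427·d_B = (-28.8567,26.3392)
sweep = 180° − θ = 135.6295°

center=(-24.1910,26.9618) T_A=(-20.4204,24.1442) T_B=(-28.8567,26.3392) sweep=135.6295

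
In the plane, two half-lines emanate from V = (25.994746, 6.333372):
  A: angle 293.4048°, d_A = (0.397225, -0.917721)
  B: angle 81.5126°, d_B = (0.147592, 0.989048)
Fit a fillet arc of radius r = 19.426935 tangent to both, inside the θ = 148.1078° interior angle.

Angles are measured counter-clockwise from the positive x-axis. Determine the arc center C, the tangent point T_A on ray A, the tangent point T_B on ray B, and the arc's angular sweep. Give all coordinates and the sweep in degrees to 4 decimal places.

center=(46.0282,8.9561) T_A=(28.1997,1.2393) T_B=(26.8140,11.8234) sweep=31.8922

bisector direction at 7.4587° = (0.991539,0.129812)
center distance |VC| = r/sin(θ/2) = 19.426935/sin(74.0539°) = 20.204388
C = V + |VC|·bis = (46.0282,8.9561)
T_A = V + ((C−V)·d_A)·d_A = V + 5.5508·d_A = (28.1997,1.2393)
T_B = V + ((C−V)·d_B)·d_B = V + 5.5508·d_B = (26.8140,11.8234)
sweep = 180° − θ = 31.8922°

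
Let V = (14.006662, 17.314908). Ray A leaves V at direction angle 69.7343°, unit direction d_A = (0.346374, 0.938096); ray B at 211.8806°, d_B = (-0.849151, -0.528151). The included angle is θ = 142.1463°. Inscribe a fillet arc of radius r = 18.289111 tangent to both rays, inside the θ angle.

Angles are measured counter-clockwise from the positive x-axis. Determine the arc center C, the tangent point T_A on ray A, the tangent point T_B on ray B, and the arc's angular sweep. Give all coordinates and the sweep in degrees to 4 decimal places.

bisector direction at 140.8074° = (-0.775027,0.631929)
center distance |VC| = r/sin(θ/2) = 18.289111/sin(71.0731°) = 19.334458
C = V + |VC|·bis = (-0.9781,29.5329)
T_A = V + ((C−V)·d_A)·d_A = V + 6.2713·d_A = (16.1789,23.1980)
T_B = V + ((C−V)·d_B)·d_B = V + 6.2713·d_B = (8.6814,14.0027)
sweep = 180° − θ = 37.8537°

center=(-0.9781,29.5329) T_A=(16.1789,23.1980) T_B=(8.6814,14.0027) sweep=37.8537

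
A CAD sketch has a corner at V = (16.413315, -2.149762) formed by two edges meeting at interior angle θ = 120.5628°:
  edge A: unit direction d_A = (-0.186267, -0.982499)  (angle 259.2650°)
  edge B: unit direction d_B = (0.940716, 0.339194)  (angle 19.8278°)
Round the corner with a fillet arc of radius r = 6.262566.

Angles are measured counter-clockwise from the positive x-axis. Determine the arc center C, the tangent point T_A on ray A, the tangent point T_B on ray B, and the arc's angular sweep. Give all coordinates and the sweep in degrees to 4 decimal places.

center=(21.9004,-6.8285) T_A=(15.7474,-5.6620) T_B=(19.7762,-0.9372) sweep=59.4372

bisector direction at 319.5464° = (0.760932,-0.648832)
center distance |VC| = r/sin(θ/2) = 6.262566/sin(60.2814°) = 7.211028
C = V + |VC|·bis = (21.9004,-6.8285)
T_A = V + ((C−V)·d_A)·d_A = V + 3.5748·d_A = (15.7474,-5.6620)
T_B = V + ((C−V)·d_B)·d_B = V + 3.5748·d_B = (19.7762,-0.9372)
sweep = 180° − θ = 59.4372°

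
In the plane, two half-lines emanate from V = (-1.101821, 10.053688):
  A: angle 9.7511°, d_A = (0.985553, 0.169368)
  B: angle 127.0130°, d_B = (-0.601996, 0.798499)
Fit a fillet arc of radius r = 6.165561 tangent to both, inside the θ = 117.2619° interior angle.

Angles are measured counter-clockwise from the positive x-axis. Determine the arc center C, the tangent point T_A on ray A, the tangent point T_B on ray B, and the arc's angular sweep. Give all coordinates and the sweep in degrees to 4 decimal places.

center=(1.5585,16.7668) T_A=(2.6028,10.6903) T_B=(-3.3647,13.0552) sweep=62.7381

bisector direction at 68.3820° = (0.368416,0.929661)
center distance |VC| = r/sin(θ/2) = 6.165561/sin(58.6309°) = 7.221046
C = V + |VC|·bis = (1.5585,16.7668)
T_A = V + ((C−V)·d_A)·d_A = V + 3.7589·d_A = (2.6028,10.6903)
T_B = V + ((C−V)·d_B)·d_B = V + 3.7589·d_B = (-3.3647,13.0552)
sweep = 180° − θ = 62.7381°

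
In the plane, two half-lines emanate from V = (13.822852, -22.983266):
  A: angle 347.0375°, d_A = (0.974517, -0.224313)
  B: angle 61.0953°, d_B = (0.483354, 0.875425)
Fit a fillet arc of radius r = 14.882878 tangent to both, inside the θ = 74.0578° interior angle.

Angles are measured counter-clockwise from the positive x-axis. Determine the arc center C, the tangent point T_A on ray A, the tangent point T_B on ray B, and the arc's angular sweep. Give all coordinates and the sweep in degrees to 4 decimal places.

bisector direction at 24.0664° = (0.913073,0.407795)
center distance |VC| = r/sin(θ/2) = 14.882878/sin(37.0289°) = 24.713448
C = V + |VC|·bis = (36.3880,-12.9052)
T_A = V + ((C−V)·d_A)·d_A = V + 19.7295·d_A = (33.0496,-27.4089)
T_B = V + ((C−V)·d_B)·d_B = V + 19.7295·d_B = (23.3592,-5.7115)
sweep = 180° − θ = 105.9422°

center=(36.3880,-12.9052) T_A=(33.0496,-27.4089) T_B=(23.3592,-5.7115) sweep=105.9422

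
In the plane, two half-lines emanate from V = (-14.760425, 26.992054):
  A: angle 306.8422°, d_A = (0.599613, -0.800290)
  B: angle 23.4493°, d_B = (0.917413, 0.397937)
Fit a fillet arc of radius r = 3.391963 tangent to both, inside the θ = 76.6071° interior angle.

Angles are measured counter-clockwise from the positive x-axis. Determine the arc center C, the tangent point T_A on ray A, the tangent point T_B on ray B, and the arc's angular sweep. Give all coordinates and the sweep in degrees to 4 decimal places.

bisector direction at 345.1458° = (0.966581,-0.256361)
center distance |VC| = r/sin(θ/2) = 3.391963/sin(38.3036°) = 5.472429
C = V + |VC|·bis = (-9.4709,25.5891)
T_A = V + ((C−V)·d_A)·d_A = V + 4.2944·d_A = (-12.1854,23.5553)
T_B = V + ((C−V)·d_B)·d_B = V + 4.2944·d_B = (-10.8207,28.7010)
sweep = 180° − θ = 103.3929°

center=(-9.4709,25.5891) T_A=(-12.1854,23.5553) T_B=(-10.8207,28.7010) sweep=103.3929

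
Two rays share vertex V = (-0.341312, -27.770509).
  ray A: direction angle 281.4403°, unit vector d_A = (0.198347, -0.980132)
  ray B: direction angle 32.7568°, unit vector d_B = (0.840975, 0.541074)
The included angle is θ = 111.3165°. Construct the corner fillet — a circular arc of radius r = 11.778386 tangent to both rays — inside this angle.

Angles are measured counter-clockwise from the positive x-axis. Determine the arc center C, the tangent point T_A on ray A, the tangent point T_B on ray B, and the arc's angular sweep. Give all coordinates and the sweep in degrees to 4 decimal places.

bisector direction at 337.0985° = (0.921176,-0.389147)
center distance |VC| = r/sin(θ/2) = 11.778386/sin(55.6583°) = 14.264945
C = V + |VC|·bis = (12.7992,-33.3217)
T_A = V + ((C−V)·d_A)·d_A = V + 8.0473·d_A = (1.2548,-35.6579)
T_B = V + ((C−V)·d_B)·d_B = V + 8.0473·d_B = (6.4262,-23.4163)
sweep = 180° − θ = 68.6835°

center=(12.7992,-33.3217) T_A=(1.2548,-35.6579) T_B=(6.4262,-23.4163) sweep=68.6835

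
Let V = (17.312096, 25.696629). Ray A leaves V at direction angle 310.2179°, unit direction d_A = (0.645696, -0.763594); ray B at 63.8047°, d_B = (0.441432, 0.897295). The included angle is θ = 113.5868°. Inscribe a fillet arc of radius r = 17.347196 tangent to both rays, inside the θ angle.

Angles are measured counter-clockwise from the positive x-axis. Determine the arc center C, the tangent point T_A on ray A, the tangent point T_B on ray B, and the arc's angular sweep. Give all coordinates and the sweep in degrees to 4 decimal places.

center=(37.8899,28.2274) T_A=(24.6437,17.0264) T_B=(22.3244,35.8850) sweep=66.4132

bisector direction at 7.0113° = (0.992522,0.122065)
center distance |VC| = r/sin(θ/2) = 17.347196/sin(56.7934°) = 20.732844
C = V + |VC|·bis = (37.8899,28.2274)
T_A = V + ((C−V)·d_A)·d_A = V + 11.3545·d_A = (24.6437,17.0264)
T_B = V + ((C−V)·d_B)·d_B = V + 11.3545·d_B = (22.3244,35.8850)
sweep = 180° − θ = 66.4132°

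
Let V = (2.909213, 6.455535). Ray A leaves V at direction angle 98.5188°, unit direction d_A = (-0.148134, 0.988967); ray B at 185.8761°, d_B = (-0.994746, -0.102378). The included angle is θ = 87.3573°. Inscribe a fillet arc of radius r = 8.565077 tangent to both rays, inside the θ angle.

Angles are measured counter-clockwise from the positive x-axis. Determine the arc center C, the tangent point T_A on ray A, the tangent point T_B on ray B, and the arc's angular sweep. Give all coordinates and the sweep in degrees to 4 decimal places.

bisector direction at 142.1975° = (-0.790128,0.612942)
center distance |VC| = r/sin(θ/2) = 8.565077/sin(43.6786°) = 12.402138
C = V + |VC|·bis = (-6.8901,14.0573)
T_A = V + ((C−V)·d_A)·d_A = V + 8.9695·d_A = (1.5805,15.3261)
T_B = V + ((C−V)·d_B)·d_B = V + 8.9695·d_B = (-6.0132,5.5373)
sweep = 180° − θ = 92.6427°

center=(-6.8901,14.0573) T_A=(1.5805,15.3261) T_B=(-6.0132,5.5373) sweep=92.6427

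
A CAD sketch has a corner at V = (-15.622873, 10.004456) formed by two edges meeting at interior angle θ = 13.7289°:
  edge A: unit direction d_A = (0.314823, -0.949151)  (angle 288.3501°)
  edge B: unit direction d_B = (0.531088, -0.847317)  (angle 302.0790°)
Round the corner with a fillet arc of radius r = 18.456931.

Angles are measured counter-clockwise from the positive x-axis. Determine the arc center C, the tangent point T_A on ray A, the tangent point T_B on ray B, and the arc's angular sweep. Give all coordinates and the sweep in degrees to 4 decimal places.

center=(50.1633,-129.7062) T_A=(32.6449,-135.5168) T_B=(65.8022,-119.9039) sweep=166.2711

bisector direction at 295.2146° = (0.426009,-0.904719)
center distance |VC| = r/sin(θ/2) = 18.456931/sin(6.8644°) = 154.424368
C = V + |VC|·bis = (50.1633,-129.7062)
T_A = V + ((C−V)·d_A)·d_A = V + 153.3174·d_A = (32.6449,-135.5168)
T_B = V + ((C−V)·d_B)·d_B = V + 153.3174·d_B = (65.8022,-119.9039)
sweep = 180° − θ = 166.2711°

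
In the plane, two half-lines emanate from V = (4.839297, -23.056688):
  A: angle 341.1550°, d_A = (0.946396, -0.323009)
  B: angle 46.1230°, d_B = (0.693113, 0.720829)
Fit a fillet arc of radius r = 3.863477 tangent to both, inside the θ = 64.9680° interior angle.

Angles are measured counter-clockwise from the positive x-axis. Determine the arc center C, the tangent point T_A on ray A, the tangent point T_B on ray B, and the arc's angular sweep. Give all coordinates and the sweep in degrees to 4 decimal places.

bisector direction at 13.6390° = (0.971801,0.235804)
center distance |VC| = r/sin(θ/2) = 3.863477/sin(32.4840°) = 7.193699
C = V + |VC|·bis = (11.8301,-21.3604)
T_A = V + ((C−V)·d_A)·d_A = V + 6.0682·d_A = (10.5822,-25.0168)
T_B = V + ((C−V)·d_B)·d_B = V + 6.0682·d_B = (9.0452,-18.6826)
sweep = 180° − θ = 115.0320°

center=(11.8301,-21.3604) T_A=(10.5822,-25.0168) T_B=(9.0452,-18.6826) sweep=115.0320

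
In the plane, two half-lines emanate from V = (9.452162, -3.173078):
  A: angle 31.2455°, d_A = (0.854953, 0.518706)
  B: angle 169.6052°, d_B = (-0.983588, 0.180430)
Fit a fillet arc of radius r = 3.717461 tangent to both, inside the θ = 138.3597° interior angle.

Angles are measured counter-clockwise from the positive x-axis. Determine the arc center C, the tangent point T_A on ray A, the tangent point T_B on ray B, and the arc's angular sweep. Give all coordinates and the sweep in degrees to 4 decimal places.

center=(8.7325,0.7384) T_A=(10.6607,-2.4398) T_B=(8.0617,-2.9180) sweep=41.6403

bisector direction at 100.4253° = (-0.180954,0.983492)
center distance |VC| = r/sin(θ/2) = 3.717461/sin(69.1799°) = 3.977167
C = V + |VC|·bis = (8.7325,0.7384)
T_A = V + ((C−V)·d_A)·d_A = V + 1.4136·d_A = (10.6607,-2.4398)
T_B = V + ((C−V)·d_B)·d_B = V + 1.4136·d_B = (8.0617,-2.9180)
sweep = 180° − θ = 41.6403°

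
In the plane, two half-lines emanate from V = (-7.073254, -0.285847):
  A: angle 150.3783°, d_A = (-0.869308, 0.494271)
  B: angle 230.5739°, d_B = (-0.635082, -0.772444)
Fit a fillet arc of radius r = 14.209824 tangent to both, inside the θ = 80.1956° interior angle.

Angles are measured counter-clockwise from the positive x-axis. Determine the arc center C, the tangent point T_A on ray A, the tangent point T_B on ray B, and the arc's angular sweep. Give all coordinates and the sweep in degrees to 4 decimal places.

bisector direction at 190.4761° = (-0.983331,-0.181825)
center distance |VC| = r/sin(θ/2) = 14.209824/sin(40.0978°) = 22.061715
C = V + |VC|·bis = (-28.7672,-4.2972)
T_A = V + ((C−V)·d_A)·d_A = V + 16.8760·d_A = (-21.7437,8.0555)
T_B = V + ((C−V)·d_B)·d_B = V + 16.8760·d_B = (-17.7909,-13.3216)
sweep = 180° − θ = 99.8044°

center=(-28.7672,-4.2972) T_A=(-21.7437,8.0555) T_B=(-17.7909,-13.3216) sweep=99.8044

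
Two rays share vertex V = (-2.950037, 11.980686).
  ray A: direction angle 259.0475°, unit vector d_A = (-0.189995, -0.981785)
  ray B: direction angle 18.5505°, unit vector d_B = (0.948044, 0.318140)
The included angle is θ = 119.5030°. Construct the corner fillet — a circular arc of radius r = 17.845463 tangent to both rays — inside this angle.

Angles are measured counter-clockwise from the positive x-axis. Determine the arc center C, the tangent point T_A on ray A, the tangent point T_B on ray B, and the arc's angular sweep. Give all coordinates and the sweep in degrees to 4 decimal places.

bisector direction at 318.7990° = (0.752403,-0.658703)
center distance |VC| = r/sin(θ/2) = 17.845463/sin(59.7515°) = 20.658089
C = V + |VC|·bis = (12.5932,-1.6269)
T_A = V + ((C−V)·d_A)·d_A = V + 10.4065·d_A = (-4.9272,1.7637)
T_B = V + ((C−V)·d_B)·d_B = V + 10.4065·d_B = (6.9158,15.2914)
sweep = 180° − θ = 60.4970°

center=(12.5932,-1.6269) T_A=(-4.9272,1.7637) T_B=(6.9158,15.2914) sweep=60.4970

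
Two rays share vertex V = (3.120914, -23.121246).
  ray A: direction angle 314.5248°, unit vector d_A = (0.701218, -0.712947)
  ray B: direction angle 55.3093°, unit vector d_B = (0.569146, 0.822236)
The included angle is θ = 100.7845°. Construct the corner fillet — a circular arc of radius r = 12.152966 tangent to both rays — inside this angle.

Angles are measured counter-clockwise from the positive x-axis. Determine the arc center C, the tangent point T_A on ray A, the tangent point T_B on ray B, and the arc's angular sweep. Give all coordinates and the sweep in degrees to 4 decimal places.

bisector direction at 4.9171° = (0.996320,0.085713)
center distance |VC| = r/sin(θ/2) = 12.152966/sin(50.3922°) = 15.774325
C = V + |VC|·bis = (18.8372,-21.7692)
T_A = V + ((C−V)·d_A)·d_A = V + 10.0566·d_A = (10.1728,-30.2911)
T_B = V + ((C−V)·d_B)·d_B = V + 10.0566·d_B = (8.8446,-14.8524)
sweep = 180° − θ = 79.2155°

center=(18.8372,-21.7692) T_A=(10.1728,-30.2911) T_B=(8.8446,-14.8524) sweep=79.2155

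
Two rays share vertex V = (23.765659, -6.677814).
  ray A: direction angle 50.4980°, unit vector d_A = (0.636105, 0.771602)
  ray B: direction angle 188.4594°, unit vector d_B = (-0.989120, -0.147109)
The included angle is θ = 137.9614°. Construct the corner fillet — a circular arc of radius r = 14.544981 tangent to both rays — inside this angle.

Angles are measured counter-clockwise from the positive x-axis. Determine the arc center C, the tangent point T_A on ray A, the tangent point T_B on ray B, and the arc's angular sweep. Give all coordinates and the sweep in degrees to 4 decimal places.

bisector direction at 119.4787° = (-0.492100,0.870539)
center distance |VC| = r/sin(θ/2) = 14.544981/sin(68.9807°) = 15.581799
C = V + |VC|·bis = (16.0979,6.8867)
T_A = V + ((C−V)·d_A)·d_A = V + 5.5889·d_A = (27.3208,-2.3654)
T_B = V + ((C−V)·d_B)·d_B = V + 5.5889·d_B = (18.2375,-7.5000)
sweep = 180° − θ = 42.0386°

center=(16.0979,6.8867) T_A=(27.3208,-2.3654) T_B=(18.2375,-7.5000) sweep=42.0386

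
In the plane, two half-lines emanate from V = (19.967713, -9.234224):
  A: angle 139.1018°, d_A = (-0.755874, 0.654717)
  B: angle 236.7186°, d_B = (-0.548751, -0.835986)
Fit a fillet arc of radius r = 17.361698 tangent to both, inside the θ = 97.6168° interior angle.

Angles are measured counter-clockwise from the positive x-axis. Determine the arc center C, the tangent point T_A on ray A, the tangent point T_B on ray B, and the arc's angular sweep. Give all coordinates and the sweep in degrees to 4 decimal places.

bisector direction at 187.9102° = (-0.990485,-0.137621)
center distance |VC| = r/sin(θ/2) = 17.361698/sin(48.8084°) = 23.071672
C = V + |VC|·bis = (-2.8844,-12.4094)
T_A = V + ((C−V)·d_A)·d_A = V + 15.1945·d_A = (8.4826,0.7139)
T_B = V + ((C−V)·d_B)·d_B = V + 15.1945·d_B = (11.6297,-21.9366)
sweep = 180° − θ = 82.3832°

center=(-2.8844,-12.4094) T_A=(8.4826,0.7139) T_B=(11.6297,-21.9366) sweep=82.3832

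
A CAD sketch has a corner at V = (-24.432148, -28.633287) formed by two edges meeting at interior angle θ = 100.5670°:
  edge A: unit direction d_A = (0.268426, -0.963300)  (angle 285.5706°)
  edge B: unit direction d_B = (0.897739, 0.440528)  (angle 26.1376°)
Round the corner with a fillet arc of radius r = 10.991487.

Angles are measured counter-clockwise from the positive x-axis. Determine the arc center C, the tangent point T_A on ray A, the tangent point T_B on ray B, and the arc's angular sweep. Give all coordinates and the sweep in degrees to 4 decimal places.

bisector direction at 335.8541° = (0.912507,-0.409062)
center distance |VC| = r/sin(θ/2) = 10.991487/sin(50.2835°) = 14.289215
C = V + |VC|·bis = (-11.3931,-34.4785)
T_A = V + ((C−V)·d_A)·d_A = V + 9.1307·d_A = (-21.9812,-37.4289)
T_B = V + ((C−V)·d_B)·d_B = V + 9.1307·d_B = (-16.2352,-24.6110)
sweep = 180° − θ = 79.4330°

center=(-11.3931,-34.4785) T_A=(-21.9812,-37.4289) T_B=(-16.2352,-24.6110) sweep=79.4330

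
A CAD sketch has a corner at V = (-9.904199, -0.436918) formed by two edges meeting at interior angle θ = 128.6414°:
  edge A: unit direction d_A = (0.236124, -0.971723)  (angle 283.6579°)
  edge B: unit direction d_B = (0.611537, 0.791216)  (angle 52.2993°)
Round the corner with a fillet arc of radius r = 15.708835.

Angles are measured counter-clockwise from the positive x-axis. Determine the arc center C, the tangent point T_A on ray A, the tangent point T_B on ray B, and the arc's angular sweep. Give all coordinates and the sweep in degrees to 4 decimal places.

bisector direction at 347.9786° = (0.978070,-0.208277)
center distance |VC| = r/sin(θ/2) = 15.708835/sin(64.3207°) = 17.430369
C = V + |VC|·bis = (7.1439,-4.0673)
T_A = V + ((C−V)·d_A)·d_A = V + 7.5532·d_A = (-8.1207,-7.7765)
T_B = V + ((C−V)·d_B)·d_B = V + 7.5532·d_B = (-5.2852,5.5393)
sweep = 180° − θ = 51.3586°

center=(7.1439,-4.0673) T_A=(-8.1207,-7.7765) T_B=(-5.2852,5.5393) sweep=51.3586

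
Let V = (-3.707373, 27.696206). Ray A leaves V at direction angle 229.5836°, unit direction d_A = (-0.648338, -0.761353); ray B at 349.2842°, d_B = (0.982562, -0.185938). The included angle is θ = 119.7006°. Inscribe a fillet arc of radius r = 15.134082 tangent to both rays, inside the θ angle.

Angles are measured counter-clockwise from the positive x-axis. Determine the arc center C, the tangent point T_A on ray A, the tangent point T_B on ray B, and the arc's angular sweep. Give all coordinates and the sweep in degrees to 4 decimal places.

center=(2.1158,11.1916) T_A=(-9.4066,21.0036) T_B=(4.9298,26.0617) sweep=60.2994

bisector direction at 289.4339° = (0.332719,-0.943026)
center distance |VC| = r/sin(θ/2) = 15.134082/sin(59.8503°) = 17.501793
C = V + |VC|·bis = (2.1158,11.1916)
T_A = V + ((C−V)·d_A)·d_A = V + 8.7905·d_A = (-9.4066,21.0036)
T_B = V + ((C−V)·d_B)·d_B = V + 8.7905·d_B = (4.9298,26.0617)
sweep = 180° − θ = 60.2994°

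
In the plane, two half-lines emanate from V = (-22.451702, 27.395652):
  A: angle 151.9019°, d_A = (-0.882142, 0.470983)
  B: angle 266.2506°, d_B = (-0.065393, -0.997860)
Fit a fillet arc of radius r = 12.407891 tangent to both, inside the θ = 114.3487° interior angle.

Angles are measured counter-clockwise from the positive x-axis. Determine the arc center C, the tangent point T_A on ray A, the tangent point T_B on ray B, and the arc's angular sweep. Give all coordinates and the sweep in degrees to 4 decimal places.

center=(-35.3565,20.2200) T_A=(-29.5126,31.1655) T_B=(-22.9751,19.4086) sweep=65.6513

bisector direction at 209.0763° = (-0.873974,-0.485973)
center distance |VC| = r/sin(θ/2) = 12.407891/sin(57.1743°) = 14.765603
C = V + |VC|·bis = (-35.3565,20.2200)
T_A = V + ((C−V)·d_A)·d_A = V + 8.0042·d_A = (-29.5126,31.1655)
T_B = V + ((C−V)·d_B)·d_B = V + 8.0042·d_B = (-22.9751,19.4086)
sweep = 180° − θ = 65.6513°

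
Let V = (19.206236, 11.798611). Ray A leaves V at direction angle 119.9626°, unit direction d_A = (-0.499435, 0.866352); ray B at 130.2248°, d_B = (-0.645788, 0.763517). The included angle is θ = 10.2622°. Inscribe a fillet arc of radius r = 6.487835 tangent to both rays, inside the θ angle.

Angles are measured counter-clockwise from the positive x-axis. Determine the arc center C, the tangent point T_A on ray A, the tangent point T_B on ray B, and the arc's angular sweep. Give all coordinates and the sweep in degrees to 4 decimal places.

bisector direction at 125.0937° = (-0.574915,0.818213)
center distance |VC| = r/sin(θ/2) = 6.487835/sin(5.1311°) = 72.542516
C = V + |VC|·bis = (-22.4996,71.1538)
T_A = V + ((C−V)·d_A)·d_A = V + 72.2518·d_A = (-16.8788,74.3941)
T_B = V + ((C−V)·d_B)·d_B = V + 72.2518·d_B = (-27.4531,66.9641)
sweep = 180° − θ = 169.7378°

center=(-22.4996,71.1538) T_A=(-16.8788,74.3941) T_B=(-27.4531,66.9641) sweep=169.7378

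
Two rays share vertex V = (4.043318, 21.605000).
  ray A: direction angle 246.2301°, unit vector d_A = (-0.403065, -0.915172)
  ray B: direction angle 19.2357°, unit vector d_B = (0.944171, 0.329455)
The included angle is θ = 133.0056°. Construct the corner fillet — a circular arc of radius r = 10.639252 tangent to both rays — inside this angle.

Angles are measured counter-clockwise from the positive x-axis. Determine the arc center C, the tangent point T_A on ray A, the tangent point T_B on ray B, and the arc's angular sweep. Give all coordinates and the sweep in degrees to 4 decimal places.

center=(11.9157,13.0836) T_A=(2.1790,17.3719) T_B=(8.4105,23.1289) sweep=46.9944

bisector direction at 312.7329° = (0.678582,-0.734525)
center distance |VC| = r/sin(θ/2) = 10.639252/sin(66.5028°) = 11.601231
C = V + |VC|·bis = (11.9157,13.0836)
T_A = V + ((C−V)·d_A)·d_A = V + 4.6255·d_A = (2.1790,17.3719)
T_B = V + ((C−V)·d_B)·d_B = V + 4.6255·d_B = (8.4105,23.1289)
sweep = 180° − θ = 46.9944°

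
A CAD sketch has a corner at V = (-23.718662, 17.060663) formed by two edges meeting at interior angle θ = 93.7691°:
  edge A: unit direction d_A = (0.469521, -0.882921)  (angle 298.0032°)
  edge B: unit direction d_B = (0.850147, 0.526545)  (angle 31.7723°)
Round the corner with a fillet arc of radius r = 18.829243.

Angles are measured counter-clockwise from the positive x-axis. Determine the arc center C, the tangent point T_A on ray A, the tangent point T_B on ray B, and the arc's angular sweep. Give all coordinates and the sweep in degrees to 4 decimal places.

center=(1.1836,10.3358) T_A=(-15.4412,1.4951) T_B=(-8.7309,26.3434) sweep=86.2309

bisector direction at 344.8878° = (0.965417,-0.260711)
center distance |VC| = r/sin(θ/2) = 18.829243/sin(46.8845°) = 25.794261
C = V + |VC|·bis = (1.1836,10.3358)
T_A = V + ((C−V)·d_A)·d_A = V + 17.6296·d_A = (-15.4412,1.4951)
T_B = V + ((C−V)·d_B)·d_B = V + 17.6296·d_B = (-8.7309,26.3434)
sweep = 180° − θ = 86.2309°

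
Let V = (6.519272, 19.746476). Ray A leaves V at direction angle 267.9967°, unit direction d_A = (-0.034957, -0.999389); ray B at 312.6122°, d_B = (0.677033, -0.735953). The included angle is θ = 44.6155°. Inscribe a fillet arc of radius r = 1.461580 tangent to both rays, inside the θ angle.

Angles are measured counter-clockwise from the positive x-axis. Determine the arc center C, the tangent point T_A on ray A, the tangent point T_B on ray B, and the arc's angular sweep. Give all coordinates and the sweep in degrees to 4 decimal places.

bisector direction at 290.3044° = (0.347008,-0.937862)
center distance |VC| = r/sin(θ/2) = 1.461580/sin(22.3077°) = 3.850506
C = V + |VC|·bis = (7.8554,16.1352)
T_A = V + ((C−V)·d_A)·d_A = V + 3.5623·d_A = (6.3947,16.1863)
T_B = V + ((C−V)·d_B)·d_B = V + 3.5623·d_B = (8.9311,17.1248)
sweep = 180° − θ = 135.3845°

center=(7.8554,16.1352) T_A=(6.3947,16.1863) T_B=(8.9311,17.1248) sweep=135.3845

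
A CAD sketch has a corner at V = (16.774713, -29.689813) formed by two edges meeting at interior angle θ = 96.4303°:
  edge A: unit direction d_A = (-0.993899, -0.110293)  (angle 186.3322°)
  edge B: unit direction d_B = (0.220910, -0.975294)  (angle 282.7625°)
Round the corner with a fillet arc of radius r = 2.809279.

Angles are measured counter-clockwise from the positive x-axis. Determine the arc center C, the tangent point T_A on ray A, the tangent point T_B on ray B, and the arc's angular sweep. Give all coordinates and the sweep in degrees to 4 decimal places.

center=(14.5894,-32.7588) T_A=(14.2796,-29.9667) T_B=(17.3293,-32.1382) sweep=83.5697

bisector direction at 234.5474° = (-0.580030,-0.814595)
center distance |VC| = r/sin(θ/2) = 2.809279/sin(48.2152°) = 3.767546
C = V + |VC|·bis = (14.5894,-32.7588)
T_A = V + ((C−V)·d_A)·d_A = V + 2.5104·d_A = (14.2796,-29.9667)
T_B = V + ((C−V)·d_B)·d_B = V + 2.5104·d_B = (17.3293,-32.1382)
sweep = 180° − θ = 83.5697°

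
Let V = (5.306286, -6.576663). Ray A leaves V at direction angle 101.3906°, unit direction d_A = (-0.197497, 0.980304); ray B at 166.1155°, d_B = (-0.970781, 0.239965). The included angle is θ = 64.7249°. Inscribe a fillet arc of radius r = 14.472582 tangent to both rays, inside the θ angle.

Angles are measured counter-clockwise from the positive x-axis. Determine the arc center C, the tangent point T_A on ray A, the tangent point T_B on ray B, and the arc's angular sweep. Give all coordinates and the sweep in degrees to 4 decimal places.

bisector direction at 133.7531° = (-0.691552,0.722327)
center distance |VC| = r/sin(θ/2) = 14.472582/sin(32.3625°) = 27.037742
C = V + |VC|·bis = (-13.3917,12.9534)
T_A = V + ((C−V)·d_A)·d_A = V + 22.8382·d_A = (0.7958,15.8117)
T_B = V + ((C−V)·d_B)·d_B = V + 22.8382·d_B = (-16.8646,-1.0963)
sweep = 180° − θ = 115.2751°

center=(-13.3917,12.9534) T_A=(0.7958,15.8117) T_B=(-16.8646,-1.0963) sweep=115.2751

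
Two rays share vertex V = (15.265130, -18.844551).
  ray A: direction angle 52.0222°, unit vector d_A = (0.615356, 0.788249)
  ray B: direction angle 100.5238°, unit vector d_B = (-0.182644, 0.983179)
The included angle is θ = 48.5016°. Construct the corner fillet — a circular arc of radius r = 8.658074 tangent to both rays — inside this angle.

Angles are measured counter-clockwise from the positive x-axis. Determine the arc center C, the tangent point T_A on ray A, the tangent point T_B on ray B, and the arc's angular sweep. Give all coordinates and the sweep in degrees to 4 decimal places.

center=(20.2672,1.6330) T_A=(27.0920,-3.6948) T_B=(11.7548,0.0517) sweep=131.4984

bisector direction at 76.2730° = (0.237296,0.971437)
center distance |VC| = r/sin(θ/2) = 8.658074/sin(24.2508°) = 21.079640
C = V + |VC|·bis = (20.2672,1.6330)
T_A = V + ((C−V)·d_A)·d_A = V + 19.2195·d_A = (27.0920,-3.6948)
T_B = V + ((C−V)·d_B)·d_B = V + 19.2195·d_B = (11.7548,0.0517)
sweep = 180° − θ = 131.4984°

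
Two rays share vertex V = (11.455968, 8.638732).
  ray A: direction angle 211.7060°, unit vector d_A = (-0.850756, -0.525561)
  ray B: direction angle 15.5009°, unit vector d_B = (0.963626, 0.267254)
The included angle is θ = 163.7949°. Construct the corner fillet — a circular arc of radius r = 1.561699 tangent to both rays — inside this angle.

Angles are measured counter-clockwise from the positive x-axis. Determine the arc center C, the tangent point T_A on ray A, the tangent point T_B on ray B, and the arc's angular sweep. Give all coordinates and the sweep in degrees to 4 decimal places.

bisector direction at 293.6035° = (0.400404,-0.916339)
center distance |VC| = r/sin(θ/2) = 1.561699/sin(81.8975°) = 1.577446
C = V + |VC|·bis = (12.0876,7.1933)
T_A = V + ((C−V)·d_A)·d_A = V + 0.2223·d_A = (11.2668,8.5219)
T_B = V + ((C−V)·d_B)·d_B = V + 0.2223·d_B = (11.6702,8.6982)
sweep = 180° − θ = 16.2051°

center=(12.0876,7.1933) T_A=(11.2668,8.5219) T_B=(11.6702,8.6982) sweep=16.2051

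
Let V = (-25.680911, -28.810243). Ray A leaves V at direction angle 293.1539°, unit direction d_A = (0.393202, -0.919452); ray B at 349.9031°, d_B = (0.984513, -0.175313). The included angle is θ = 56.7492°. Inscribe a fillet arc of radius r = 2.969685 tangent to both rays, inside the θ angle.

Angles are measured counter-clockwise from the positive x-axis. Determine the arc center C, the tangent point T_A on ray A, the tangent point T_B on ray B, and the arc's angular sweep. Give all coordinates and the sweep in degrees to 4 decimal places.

center=(-20.7885,-32.6978) T_A=(-23.5190,-33.8655) T_B=(-20.2679,-29.7741) sweep=123.2508

bisector direction at 321.5285° = (0.782918,-0.622125)
center distance |VC| = r/sin(θ/2) = 2.969685/sin(28.3746°) = 6.248887
C = V + |VC|·bis = (-20.7885,-32.6978)
T_A = V + ((C−V)·d_A)·d_A = V + 5.4981·d_A = (-23.5190,-33.8655)
T_B = V + ((C−V)·d_B)·d_B = V + 5.4981·d_B = (-20.2679,-29.7741)
sweep = 180° − θ = 123.2508°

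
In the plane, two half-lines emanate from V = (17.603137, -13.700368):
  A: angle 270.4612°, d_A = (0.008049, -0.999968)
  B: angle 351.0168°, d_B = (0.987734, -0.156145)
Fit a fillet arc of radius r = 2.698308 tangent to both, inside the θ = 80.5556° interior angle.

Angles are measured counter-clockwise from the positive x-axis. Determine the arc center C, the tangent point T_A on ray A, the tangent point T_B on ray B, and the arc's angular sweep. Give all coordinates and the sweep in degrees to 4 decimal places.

center=(20.3270,-16.8628) T_A=(17.6288,-16.8845) T_B=(20.7483,-14.1976) sweep=99.4444

bisector direction at 310.7390° = (0.652614,-0.757690)
center distance |VC| = r/sin(θ/2) = 2.698308/sin(40.2778°) = 4.173754
C = V + |VC|·bis = (20.3270,-16.8628)
T_A = V + ((C−V)·d_A)·d_A = V + 3.1842·d_A = (17.6288,-16.8845)
T_B = V + ((C−V)·d_B)·d_B = V + 3.1842·d_B = (20.7483,-14.1976)
sweep = 180° − θ = 99.4444°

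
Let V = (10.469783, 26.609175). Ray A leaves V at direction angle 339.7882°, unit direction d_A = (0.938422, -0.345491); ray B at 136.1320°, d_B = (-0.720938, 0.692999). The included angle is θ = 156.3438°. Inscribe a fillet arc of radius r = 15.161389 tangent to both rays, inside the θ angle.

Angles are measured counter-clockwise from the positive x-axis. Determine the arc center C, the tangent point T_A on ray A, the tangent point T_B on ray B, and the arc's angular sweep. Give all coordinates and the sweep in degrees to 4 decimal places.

center=(18.6875,39.7400) T_A=(13.4494,25.5122) T_B=(8.1807,28.8095) sweep=23.6562

bisector direction at 57.9601° = (0.530510,0.847679)
center distance |VC| = r/sin(θ/2) = 15.161389/sin(78.1719°) = 15.490295
C = V + |VC|·bis = (18.6875,39.7400)
T_A = V + ((C−V)·d_A)·d_A = V + 3.1751·d_A = (13.4494,25.5122)
T_B = V + ((C−V)·d_B)·d_B = V + 3.1751·d_B = (8.1807,28.8095)
sweep = 180° − θ = 23.6562°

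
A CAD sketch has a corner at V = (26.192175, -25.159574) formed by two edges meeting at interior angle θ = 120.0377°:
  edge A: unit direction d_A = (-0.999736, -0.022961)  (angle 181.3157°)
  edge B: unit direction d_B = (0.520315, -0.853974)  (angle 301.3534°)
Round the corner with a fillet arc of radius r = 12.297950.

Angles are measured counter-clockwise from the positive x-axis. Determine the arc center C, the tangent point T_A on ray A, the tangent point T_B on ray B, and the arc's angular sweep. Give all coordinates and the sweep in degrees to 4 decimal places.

bisector direction at 241.3345° = (-0.479694,-0.877436)
center distance |VC| = r/sin(θ/2) = 12.297950/sin(60.0189°) = 14.197753
C = V + |VC|·bis = (19.3816,-37.6172)
T_A = V + ((C−V)·d_A)·d_A = V + 7.0948·d_A = (19.0992,-25.3225)
T_B = V + ((C−V)·d_B)·d_B = V + 7.0948·d_B = (29.8837,-31.2184)
sweep = 180° − θ = 59.9623°

center=(19.3816,-37.6172) T_A=(19.0992,-25.3225) T_B=(29.8837,-31.2184) sweep=59.9623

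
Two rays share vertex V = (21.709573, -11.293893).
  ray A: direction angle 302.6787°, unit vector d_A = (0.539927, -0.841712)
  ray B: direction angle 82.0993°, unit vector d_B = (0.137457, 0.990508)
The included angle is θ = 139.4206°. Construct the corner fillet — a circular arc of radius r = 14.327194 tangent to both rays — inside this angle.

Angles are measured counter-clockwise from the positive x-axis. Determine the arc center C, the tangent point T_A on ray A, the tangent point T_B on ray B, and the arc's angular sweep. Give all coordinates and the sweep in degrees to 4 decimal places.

bisector direction at 12.3890° = (0.976713,0.214548)
center distance |VC| = r/sin(θ/2) = 14.327194/sin(69.7103°) = 15.274987
C = V + |VC|·bis = (36.6289,-8.0167)
T_A = V + ((C−V)·d_A)·d_A = V + 5.2969·d_A = (24.5695,-15.7523)
T_B = V + ((C−V)·d_B)·d_B = V + 5.2969·d_B = (22.4377,-6.0473)
sweep = 180° − θ = 40.5794°

center=(36.6289,-8.0167) T_A=(24.5695,-15.7523) T_B=(22.4377,-6.0473) sweep=40.5794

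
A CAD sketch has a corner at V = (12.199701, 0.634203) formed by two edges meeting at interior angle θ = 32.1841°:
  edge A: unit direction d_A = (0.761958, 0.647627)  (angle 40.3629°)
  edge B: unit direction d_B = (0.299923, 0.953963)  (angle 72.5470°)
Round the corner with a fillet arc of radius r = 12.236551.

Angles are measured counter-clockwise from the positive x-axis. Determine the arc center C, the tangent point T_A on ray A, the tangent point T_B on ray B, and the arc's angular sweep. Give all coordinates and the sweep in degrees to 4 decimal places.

center=(36.5947,37.4281) T_A=(44.5194,28.1043) T_B=(24.9214,41.0981) sweep=147.8159

bisector direction at 56.4550° = (0.552592,0.833452)
center distance |VC| = r/sin(θ/2) = 12.236551/sin(16.0921°) = 44.146374
C = V + |VC|·bis = (36.5947,37.4281)
T_A = V + ((C−V)·d_A)·d_A = V + 42.4166·d_A = (44.5194,28.1043)
T_B = V + ((C−V)·d_B)·d_B = V + 42.4166·d_B = (24.9214,41.0981)
sweep = 180° − θ = 147.8159°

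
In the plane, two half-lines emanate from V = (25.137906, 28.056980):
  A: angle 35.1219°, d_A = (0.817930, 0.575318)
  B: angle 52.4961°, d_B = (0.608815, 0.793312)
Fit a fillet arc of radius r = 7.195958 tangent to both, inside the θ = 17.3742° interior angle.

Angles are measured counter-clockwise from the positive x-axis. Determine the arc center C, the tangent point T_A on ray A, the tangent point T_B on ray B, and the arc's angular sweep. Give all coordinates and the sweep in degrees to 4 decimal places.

bisector direction at 43.8090° = (0.721651,0.692257)
center distance |VC| = r/sin(θ/2) = 7.195958/sin(8.6871°) = 47.643279
C = V + |VC|·bis = (59.5197,61.0384)
T_A = V + ((C−V)·d_A)·d_A = V + 47.0967·d_A = (63.6597,55.1526)
T_B = V + ((C−V)·d_B)·d_B = V + 47.0967·d_B = (53.8111,65.4194)
sweep = 180° − θ = 162.6258°

center=(59.5197,61.0384) T_A=(63.6597,55.1526) T_B=(53.8111,65.4194) sweep=162.6258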